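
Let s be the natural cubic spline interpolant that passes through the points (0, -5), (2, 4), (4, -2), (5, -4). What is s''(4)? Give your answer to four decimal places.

3.1364

With M_i denoting the second derivative at x_i, h_i = 2, 2, 1, and Δ_i = (y_(i+1) − y_i)/h_i = 9/2, -3, -2:
  2·M_0 + 8·M_1 + 2·M_2 = 6(Δ_1 - Δ_0) = -45
  2·M_1 + 6·M_2 + 1·M_3 = 6(Δ_2 - Δ_1) = 6
Natural end conditions: M_0 = M_3 = 0.
Hence M_0 = 0, M_1 = -141/22, M_2 = 69/22, M_3 = 0.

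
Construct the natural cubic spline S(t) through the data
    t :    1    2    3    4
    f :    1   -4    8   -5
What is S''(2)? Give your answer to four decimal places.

With m_i denoting the second derivative at x_i, h_i = 1, 1, 1, and Δ_i = (y_(i+1) − y_i)/h_i = -5, 12, -13:
  1·m_0 + 4·m_1 + 1·m_2 = 6(Δ_1 - Δ_0) = 102
  1·m_1 + 4·m_2 + 1·m_3 = 6(Δ_2 - Δ_1) = -150
Natural end conditions: m_0 = m_3 = 0.
Solving: m_0 = 0, m_1 = 186/5, m_2 = -234/5, m_3 = 0.

37.2000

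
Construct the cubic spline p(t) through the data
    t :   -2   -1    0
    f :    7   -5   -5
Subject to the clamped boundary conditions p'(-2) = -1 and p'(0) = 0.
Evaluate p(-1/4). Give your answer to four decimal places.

-5.4102

Put σ_i = p'' at the i-th knot. Here h = (1, 1) and Δ = (-12, 0), so the interior equations h_(i-1)·σ_(i-1) + 2(h_(i-1)+h_i)·σ_i + h_i·σ_(i+1) = 6(Δ_i − Δ_(i-1)) read
  1·σ_0 + 4·σ_1 + 1·σ_2 = 6(Δ_1 - Δ_0) = 72
Clamped end conditions give two more equations: 2h_0·σ_0 + h_0·σ_1 = 6(Δ_0 - p'(-2)) = -66 and h_1·σ_1 + 2h_1·σ_2 = 6(p'(0) - Δ_1) = 0.
Solving: σ_0 = -101/2, σ_1 = 35, σ_2 = -35/2.
On [-1, 0], p(t) = -5 - 35/4·(t + 1) + 35/2·(t + 1)² - 35/4·(t + 1)³.
With (t + 1) = 3/4: p(-1/4) = -1385/256.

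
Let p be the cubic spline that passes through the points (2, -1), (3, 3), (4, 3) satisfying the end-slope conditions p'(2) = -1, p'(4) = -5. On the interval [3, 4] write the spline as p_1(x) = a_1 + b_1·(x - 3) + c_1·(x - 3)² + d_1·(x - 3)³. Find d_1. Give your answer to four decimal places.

With M_i denoting the second derivative at x_i, h_i = 1, 1, and Δ_i = (y_(i+1) − y_i)/h_i = 4, 0:
  1·M_0 + 4·M_1 + 1·M_2 = 6(Δ_1 - Δ_0) = -24
Clamped end conditions give two more equations: 2h_0·M_0 + h_0·M_1 = 6(Δ_0 - p'(2)) = 30 and h_1·M_1 + 2h_1·M_2 = 6(p'(4) - Δ_1) = -30.
Forward elimination and back-substitution give M_0 = 19, M_1 = -8, M_2 = -11.
On [3, 4], with p_1(x) = a_1 + b_1·(x - 3) + c_1·(x - 3)² + d_1·(x - 3)³: c_1 = M_1/2 = -4, d_1 = (M_2 - M_1)/(6h_1) = -1/2, b_1 = Δ_1 - h_1(2M_1 + M_2)/6 = 9/2.

-0.5000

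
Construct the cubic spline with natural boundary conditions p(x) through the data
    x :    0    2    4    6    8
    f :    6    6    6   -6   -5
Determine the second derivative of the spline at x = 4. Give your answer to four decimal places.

-6.5357

Write σ_i for p''(x_i). With h_i = 2, 2, 2, 2 and divided differences Δ_i = 0, 0, -6, 1/2, the continuity of p' gives the tridiagonal system
  2·σ_0 + 8·σ_1 + 2·σ_2 = 6(Δ_1 - Δ_0) = 0
  2·σ_1 + 8·σ_2 + 2·σ_3 = 6(Δ_2 - Δ_1) = -36
  2·σ_2 + 8·σ_3 + 2·σ_4 = 6(Δ_3 - Δ_2) = 39
Natural end conditions: σ_0 = σ_4 = 0.
Solving the tridiagonal system: σ_0 = 0, σ_1 = 183/112, σ_2 = -183/28, σ_3 = 729/112, σ_4 = 0.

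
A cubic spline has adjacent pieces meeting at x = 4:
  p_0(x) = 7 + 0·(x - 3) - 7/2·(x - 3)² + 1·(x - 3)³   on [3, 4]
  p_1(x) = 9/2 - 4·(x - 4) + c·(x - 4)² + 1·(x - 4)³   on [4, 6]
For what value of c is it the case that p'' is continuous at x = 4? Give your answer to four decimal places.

-0.5000

p_0''(x) = -7 + 6·(x - 3), so p_0''(4) = -1. On the right, p_1''(4) = 2c, so c = -1/2.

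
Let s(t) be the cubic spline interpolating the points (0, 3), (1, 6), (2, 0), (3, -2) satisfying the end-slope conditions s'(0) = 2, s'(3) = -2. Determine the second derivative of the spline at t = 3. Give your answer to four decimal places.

-6.2667

Put M_i = s'' at the i-th knot. Here h = (1, 1, 1) and Δ = (3, -6, -2), so the interior equations h_(i-1)·M_(i-1) + 2(h_(i-1)+h_i)·M_i + h_i·M_(i+1) = 6(Δ_i − Δ_(i-1)) read
  1·M_0 + 4·M_1 + 1·M_2 = 6(Δ_1 - Δ_0) = -54
  1·M_1 + 4·M_2 + 1·M_3 = 6(Δ_2 - Δ_1) = 24
Clamped end conditions give two more equations: 2h_0·M_0 + h_0·M_1 = 6(Δ_0 - s'(0)) = 6 and h_2·M_2 + 2h_2·M_3 = 6(s'(3) - Δ_2) = 0.
Solving: M_0 = 194/15, M_1 = -298/15, M_2 = 188/15, M_3 = -94/15.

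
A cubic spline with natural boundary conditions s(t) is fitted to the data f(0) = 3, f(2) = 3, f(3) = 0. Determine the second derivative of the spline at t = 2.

-3

Put M_i = s'' at the i-th knot. Here h = (2, 1) and Δ = (0, -3), so the interior equations h_(i-1)·M_(i-1) + 2(h_(i-1)+h_i)·M_i + h_i·M_(i+1) = 6(Δ_i − Δ_(i-1)) read
  2·M_0 + 6·M_1 + 1·M_2 = 6(Δ_1 - Δ_0) = -18
Natural end conditions: M_0 = M_2 = 0.
Forward elimination and back-substitution give M_0 = 0, M_1 = -3, M_2 = 0.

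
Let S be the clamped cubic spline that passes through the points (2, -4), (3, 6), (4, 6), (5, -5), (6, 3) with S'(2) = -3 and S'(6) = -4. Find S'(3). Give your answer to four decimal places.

With M_i denoting the second derivative at x_i, h_i = 1, 1, 1, 1, and Δ_i = (y_(i+1) − y_i)/h_i = 10, 0, -11, 8:
  1·M_0 + 4·M_1 + 1·M_2 = 6(Δ_1 - Δ_0) = -60
  1·M_1 + 4·M_2 + 1·M_3 = 6(Δ_2 - Δ_1) = -66
  1·M_2 + 4·M_3 + 1·M_4 = 6(Δ_3 - Δ_2) = 114
Clamped end conditions give two more equations: 2h_0·M_0 + h_0·M_1 = 6(Δ_0 - S'(2)) = 78 and h_3·M_3 + 2h_3·M_4 = 6(S'(6) - Δ_3) = -72.
Forward elimination and back-substitution give M_0 = 697/14, M_1 = -151/7, M_2 = -47/2, M_3 = 347/7, M_4 = -851/14.
On [3, 4], S'(x) = b_1 + 2c_1·(x - 3) + 3d_1·(x - 3)² with b_1 = Δ_1 - h_1(2M_1 + M_2)/6 = 311/28, c_1 = M_1/2 = -151/14, d_1 = (M_2 - M_1)/(6h_1) = -9/28. So S'(3) = 311/28.

11.1071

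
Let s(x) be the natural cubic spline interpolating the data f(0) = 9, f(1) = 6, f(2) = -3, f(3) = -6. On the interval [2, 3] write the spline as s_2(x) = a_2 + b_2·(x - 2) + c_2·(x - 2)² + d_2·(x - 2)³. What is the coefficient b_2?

With M_i denoting the second derivative at x_i, h_i = 1, 1, 1, and Δ_i = (y_(i+1) − y_i)/h_i = -3, -9, -3:
  1·M_0 + 4·M_1 + 1·M_2 = 6(Δ_1 - Δ_0) = -36
  1·M_1 + 4·M_2 + 1·M_3 = 6(Δ_2 - Δ_1) = 36
Natural end conditions: M_0 = M_3 = 0.
Forward elimination and back-substitution give M_0 = 0, M_1 = -12, M_2 = 12, M_3 = 0.
On [2, 3], with s_2(x) = a_2 + b_2·(x - 2) + c_2·(x - 2)² + d_2·(x - 2)³: c_2 = M_2/2 = 6, d_2 = (M_3 - M_2)/(6h_2) = -2, b_2 = Δ_2 - h_2(2M_2 + M_3)/6 = -7.

-7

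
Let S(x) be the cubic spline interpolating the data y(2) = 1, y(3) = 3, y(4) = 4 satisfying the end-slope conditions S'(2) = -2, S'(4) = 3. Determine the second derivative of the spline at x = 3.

-8

Put m_i = S'' at the i-th knot. Here h = (1, 1) and Δ = (2, 1), so the interior equations h_(i-1)·m_(i-1) + 2(h_(i-1)+h_i)·m_i + h_i·m_(i+1) = 6(Δ_i − Δ_(i-1)) read
  1·m_0 + 4·m_1 + 1·m_2 = 6(Δ_1 - Δ_0) = -6
Clamped end conditions give two more equations: 2h_0·m_0 + h_0·m_1 = 6(Δ_0 - S'(2)) = 24 and h_1·m_1 + 2h_1·m_2 = 6(S'(4) - Δ_1) = 12.
Hence m_0 = 16, m_1 = -8, m_2 = 10.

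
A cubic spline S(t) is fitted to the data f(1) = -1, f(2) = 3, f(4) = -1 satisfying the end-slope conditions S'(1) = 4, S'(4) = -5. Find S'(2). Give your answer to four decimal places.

2.5000

Put M_i = S'' at the i-th knot. Here h = (1, 2) and Δ = (4, -2), so the interior equations h_(i-1)·M_(i-1) + 2(h_(i-1)+h_i)·M_i + h_i·M_(i+1) = 6(Δ_i − Δ_(i-1)) read
  1·M_0 + 6·M_1 + 2·M_2 = 6(Δ_1 - Δ_0) = -36
Clamped end conditions give two more equations: 2h_0·M_0 + h_0·M_1 = 6(Δ_0 - S'(1)) = 0 and h_1·M_1 + 2h_1·M_2 = 6(S'(4) - Δ_1) = -18.
Forward elimination and back-substitution give M_0 = 3, M_1 = -6, M_2 = -3/2.
On [2, 4], S'(t) = b_1 + 2c_1·(t - 2) + 3d_1·(t - 2)² with b_1 = Δ_1 - h_1(2M_1 + M_2)/6 = 5/2, c_1 = M_1/2 = -3, d_1 = (M_2 - M_1)/(6h_1) = 3/8. So S'(2) = 5/2.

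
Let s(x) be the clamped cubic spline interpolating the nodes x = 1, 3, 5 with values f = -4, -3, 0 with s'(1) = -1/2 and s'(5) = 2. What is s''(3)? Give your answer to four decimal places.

Let σ_i = s''(x_i). Step sizes h_i = 2, 2; slopes of the chords Δ_i = (y_(i+1) - y_i)/h_i = 1/2, 3/2.
  2·σ_0 + 8·σ_1 + 2·σ_2 = 6(Δ_1 - Δ_0) = 6
Clamped end conditions give two more equations: 2h_0·σ_0 + h_0·σ_1 = 6(Δ_0 - s'(1)) = 6 and h_1·σ_1 + 2h_1·σ_2 = 6(s'(5) - Δ_1) = 3.
Forward elimination and back-substitution give σ_0 = 11/8, σ_1 = 1/4, σ_2 = 5/8.

0.2500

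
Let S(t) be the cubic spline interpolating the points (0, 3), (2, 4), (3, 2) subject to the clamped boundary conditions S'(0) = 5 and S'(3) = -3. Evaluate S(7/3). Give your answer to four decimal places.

3.4691

With m_i denoting the second derivative at x_i, h_i = 2, 1, and Δ_i = (y_(i+1) − y_i)/h_i = 1/2, -2:
  2·m_0 + 6·m_1 + 1·m_2 = 6(Δ_1 - Δ_0) = -15
Clamped end conditions give two more equations: 2h_0·m_0 + h_0·m_1 = 6(Δ_0 - S'(0)) = -27 and h_1·m_1 + 2h_1·m_2 = 6(S'(3) - Δ_1) = -6.
Solving the tridiagonal system: m_0 = -83/12, m_1 = 1/3, m_2 = -19/6.
On [2, 3], S(t) = 4 - 19/12·(t - 2) + 1/6·(t - 2)² - 7/12·(t - 2)³.
With (t - 2) = 1/3: S(7/3) = 281/81.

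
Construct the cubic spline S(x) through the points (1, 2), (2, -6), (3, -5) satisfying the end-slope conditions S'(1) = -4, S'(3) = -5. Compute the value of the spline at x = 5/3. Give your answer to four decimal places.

Put M_i = S'' at the i-th knot. Here h = (1, 1) and Δ = (-8, 1), so the interior equations h_(i-1)·M_(i-1) + 2(h_(i-1)+h_i)·M_i + h_i·M_(i+1) = 6(Δ_i − Δ_(i-1)) read
  1·M_0 + 4·M_1 + 1·M_2 = 6(Δ_1 - Δ_0) = 54
Clamped end conditions give two more equations: 2h_0·M_0 + h_0·M_1 = 6(Δ_0 - S'(1)) = -24 and h_1·M_1 + 2h_1·M_2 = 6(S'(3) - Δ_1) = -36.
Hence M_0 = -26, M_1 = 28, M_2 = -32.
On [1, 2], S(x) = 2 - 4·(x - 1) - 13·(x - 1)² + 9·(x - 1)³.
With (x - 1) = 2/3: S(5/3) = -34/9.

-3.7778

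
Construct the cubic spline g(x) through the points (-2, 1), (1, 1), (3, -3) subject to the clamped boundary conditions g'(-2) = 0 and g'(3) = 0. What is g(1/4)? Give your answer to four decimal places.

Write M_i for g''(x_i). With h_i = 3, 2 and divided differences Δ_i = 0, -2, the continuity of g' gives the tridiagonal system
  3·M_0 + 10·M_1 + 2·M_2 = 6(Δ_1 - Δ_0) = -12
Clamped end conditions give two more equations: 2h_0·M_0 + h_0·M_1 = 6(Δ_0 - g'(-2)) = 0 and h_1·M_1 + 2h_1·M_2 = 6(g'(3) - Δ_1) = 12.
Forward elimination and back-substitution give M_0 = 6/5, M_1 = -12/5, M_2 = 21/5.
On [-2, 1], g(x) = 1 + 0·(x + 2) + 3/5·(x + 2)² - 1/5·(x + 2)³.
With (x + 2) = 9/4: g(1/4) = 563/320.

1.7594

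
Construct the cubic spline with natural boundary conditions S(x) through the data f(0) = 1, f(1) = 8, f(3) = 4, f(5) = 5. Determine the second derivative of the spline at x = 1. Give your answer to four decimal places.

-10.5000

With M_i denoting the second derivative at x_i, h_i = 1, 2, 2, and Δ_i = (y_(i+1) − y_i)/h_i = 7, -2, 1/2:
  1·M_0 + 6·M_1 + 2·M_2 = 6(Δ_1 - Δ_0) = -54
  2·M_1 + 8·M_2 + 2·M_3 = 6(Δ_2 - Δ_1) = 15
Natural end conditions: M_0 = M_3 = 0.
Solving: M_0 = 0, M_1 = -21/2, M_2 = 9/2, M_3 = 0.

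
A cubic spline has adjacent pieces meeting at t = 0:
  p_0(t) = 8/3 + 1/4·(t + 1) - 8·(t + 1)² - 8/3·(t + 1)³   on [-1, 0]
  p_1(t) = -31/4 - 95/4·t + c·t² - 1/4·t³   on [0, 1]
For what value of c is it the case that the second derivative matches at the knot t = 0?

-16

p_0''(t) = -16 - 16·(t + 1), so p_0''(0) = -32. On the right, p_1''(0) = 2c, so c = -16.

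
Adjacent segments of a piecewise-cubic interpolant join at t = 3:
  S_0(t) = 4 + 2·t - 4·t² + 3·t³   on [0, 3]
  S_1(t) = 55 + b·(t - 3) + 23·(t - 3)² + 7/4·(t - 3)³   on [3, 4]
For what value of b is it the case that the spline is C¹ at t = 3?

59

S_0'(t) = 2 - 8·t + 9·t², so S_0'(3) = 59. On the right, S_1'(3) = b, so b = 59.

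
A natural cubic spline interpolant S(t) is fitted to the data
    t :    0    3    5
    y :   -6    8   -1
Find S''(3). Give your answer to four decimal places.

With M_i denoting the second derivative at x_i, h_i = 3, 2, and Δ_i = (y_(i+1) − y_i)/h_i = 14/3, -9/2:
  3·M_0 + 10·M_1 + 2·M_2 = 6(Δ_1 - Δ_0) = -55
Natural end conditions: M_0 = M_2 = 0.
Solving: M_0 = 0, M_1 = -11/2, M_2 = 0.

-5.5000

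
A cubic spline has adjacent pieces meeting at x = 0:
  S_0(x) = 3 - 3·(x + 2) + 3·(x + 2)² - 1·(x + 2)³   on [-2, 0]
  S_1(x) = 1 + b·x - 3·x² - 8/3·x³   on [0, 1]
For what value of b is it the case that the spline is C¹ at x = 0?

S_0'(x) = -3 + 6·(x + 2) - 3·(x + 2)², so S_0'(0) = -3. On the right, S_1'(0) = b, so b = -3.

-3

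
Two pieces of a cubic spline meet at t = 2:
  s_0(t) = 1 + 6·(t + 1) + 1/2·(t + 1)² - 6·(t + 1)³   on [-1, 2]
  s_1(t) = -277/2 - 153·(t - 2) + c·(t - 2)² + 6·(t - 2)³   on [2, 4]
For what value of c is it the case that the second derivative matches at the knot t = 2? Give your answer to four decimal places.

-53.5000

s_0''(t) = 1 - 36·(t + 1), so s_0''(2) = -107. On the right, s_1''(2) = 2c, so c = -107/2.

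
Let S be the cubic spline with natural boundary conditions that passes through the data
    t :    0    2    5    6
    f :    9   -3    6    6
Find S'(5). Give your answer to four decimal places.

Put σ_i = S'' at the i-th knot. Here h = (2, 3, 1) and Δ = (-6, 3, 0), so the interior equations h_(i-1)·σ_(i-1) + 2(h_(i-1)+h_i)·σ_i + h_i·σ_(i+1) = 6(Δ_i − Δ_(i-1)) read
  2·σ_0 + 10·σ_1 + 3·σ_2 = 6(Δ_1 - Δ_0) = 54
  3·σ_1 + 8·σ_2 + 1·σ_3 = 6(Δ_2 - Δ_1) = -18
Natural end conditions: σ_0 = σ_3 = 0.
Solving: σ_0 = 0, σ_1 = 486/71, σ_2 = -342/71, σ_3 = 0.
On [5, 6], S'(t) = b_2 + 2c_2·(t - 5) + 3d_2·(t - 5)² with b_2 = Δ_2 - h_2(2σ_2 + σ_3)/6 = 114/71, c_2 = σ_2/2 = -171/71, d_2 = (σ_3 - σ_2)/(6h_2) = 57/71. So S'(5) = 114/71.

1.6056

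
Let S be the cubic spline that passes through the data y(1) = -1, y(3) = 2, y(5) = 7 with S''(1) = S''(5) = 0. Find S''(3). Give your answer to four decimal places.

0.7500

Write M_i for S''(x_i). With h_i = 2, 2 and divided differences Δ_i = 3/2, 5/2, the continuity of S' gives the tridiagonal system
  2·M_0 + 8·M_1 + 2·M_2 = 6(Δ_1 - Δ_0) = 6
Natural end conditions: M_0 = M_2 = 0.
Solving the tridiagonal system: M_0 = 0, M_1 = 3/4, M_2 = 0.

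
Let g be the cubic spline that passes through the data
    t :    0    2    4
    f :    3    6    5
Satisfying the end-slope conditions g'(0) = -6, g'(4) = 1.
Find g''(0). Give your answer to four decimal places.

14.5000

With M_i denoting the second derivative at x_i, h_i = 2, 2, and Δ_i = (y_(i+1) − y_i)/h_i = 3/2, -1/2:
  2·M_0 + 8·M_1 + 2·M_2 = 6(Δ_1 - Δ_0) = -12
Clamped end conditions give two more equations: 2h_0·M_0 + h_0·M_1 = 6(Δ_0 - g'(0)) = 45 and h_1·M_1 + 2h_1·M_2 = 6(g'(4) - Δ_1) = 9.
Solving: M_0 = 29/2, M_1 = -13/2, M_2 = 11/2.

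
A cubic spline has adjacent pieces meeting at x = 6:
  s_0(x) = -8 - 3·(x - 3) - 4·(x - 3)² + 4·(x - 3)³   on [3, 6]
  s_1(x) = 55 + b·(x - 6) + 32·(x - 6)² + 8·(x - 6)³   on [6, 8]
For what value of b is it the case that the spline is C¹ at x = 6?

81

s_0'(x) = -3 - 8·(x - 3) + 12·(x - 3)², so s_0'(6) = 81. On the right, s_1'(6) = b, so b = 81.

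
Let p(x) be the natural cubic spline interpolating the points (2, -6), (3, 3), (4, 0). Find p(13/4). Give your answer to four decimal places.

Put σ_i = p'' at the i-th knot. Here h = (1, 1) and Δ = (9, -3), so the interior equations h_(i-1)·σ_(i-1) + 2(h_(i-1)+h_i)·σ_i + h_i·σ_(i+1) = 6(Δ_i − Δ_(i-1)) read
  1·σ_0 + 4·σ_1 + 1·σ_2 = 6(Δ_1 - Δ_0) = -72
Natural end conditions: σ_0 = σ_2 = 0.
Hence σ_0 = 0, σ_1 = -18, σ_2 = 0.
On [3, 4], p(x) = 3 + 3·(x - 3) - 9·(x - 3)² + 3·(x - 3)³.
With (x - 3) = 1/4: p(13/4) = 207/64.

3.2344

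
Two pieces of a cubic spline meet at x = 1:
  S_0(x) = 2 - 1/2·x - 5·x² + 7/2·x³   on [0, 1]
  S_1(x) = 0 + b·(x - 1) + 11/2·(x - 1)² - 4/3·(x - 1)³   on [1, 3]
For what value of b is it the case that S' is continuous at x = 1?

S_0'(x) = -1/2 - 10·x + 21/2·x², so S_0'(1) = 0. On the right, S_1'(1) = b, so b = 0.

0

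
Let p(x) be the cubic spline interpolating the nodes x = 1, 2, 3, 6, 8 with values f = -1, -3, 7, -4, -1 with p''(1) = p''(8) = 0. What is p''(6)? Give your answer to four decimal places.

7.8869

With m_i denoting the second derivative at x_i, h_i = 1, 1, 3, 2, and Δ_i = (y_(i+1) − y_i)/h_i = -2, 10, -11/3, 3/2:
  1·m_0 + 4·m_1 + 1·m_2 = 6(Δ_1 - Δ_0) = 72
  1·m_1 + 8·m_2 + 3·m_3 = 6(Δ_2 - Δ_1) = -82
  3·m_2 + 10·m_3 + 2·m_4 = 6(Δ_3 - Δ_2) = 31
Natural end conditions: m_0 = m_4 = 0.
Solving the tridiagonal system: m_0 = 0, m_1 = 6025/274, m_2 = -2186/137, m_3 = 2161/274, m_4 = 0.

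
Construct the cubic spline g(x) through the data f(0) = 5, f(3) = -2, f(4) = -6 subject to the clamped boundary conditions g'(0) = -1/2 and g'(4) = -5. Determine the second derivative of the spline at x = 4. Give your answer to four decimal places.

-2.8750

Write σ_i for g''(x_i). With h_i = 3, 1 and divided differences Δ_i = -7/3, -4, the continuity of g' gives the tridiagonal system
  3·σ_0 + 8·σ_1 + 1·σ_2 = 6(Δ_1 - Δ_0) = -10
Clamped end conditions give two more equations: 2h_0·σ_0 + h_0·σ_1 = 6(Δ_0 - g'(0)) = -11 and h_1·σ_1 + 2h_1·σ_2 = 6(g'(4) - Δ_1) = -6.
Solving the tridiagonal system: σ_0 = -41/24, σ_1 = -1/4, σ_2 = -23/8.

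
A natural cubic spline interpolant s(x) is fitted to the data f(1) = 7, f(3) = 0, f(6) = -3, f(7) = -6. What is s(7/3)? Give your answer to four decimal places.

With σ_i denoting the second derivative at x_i, h_i = 2, 3, 1, and Δ_i = (y_(i+1) − y_i)/h_i = -7/2, -1, -3:
  2·σ_0 + 10·σ_1 + 3·σ_2 = 6(Δ_1 - Δ_0) = 15
  3·σ_1 + 8·σ_2 + 1·σ_3 = 6(Δ_2 - Δ_1) = -12
Natural end conditions: σ_0 = σ_3 = 0.
Solving the tridiagonal system: σ_0 = 0, σ_1 = 156/71, σ_2 = -165/71, σ_3 = 0.
On [1, 3], s(x) = 7 - 601/142·(x - 1) + 0·(x - 1)² + 13/71·(x - 1)³.
With (x - 1) = 4/3: s(7/3) = 3433/1917.

1.7908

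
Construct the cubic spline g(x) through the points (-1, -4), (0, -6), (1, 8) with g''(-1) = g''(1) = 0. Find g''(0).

With m_i denoting the second derivative at x_i, h_i = 1, 1, and Δ_i = (y_(i+1) − y_i)/h_i = -2, 14:
  1·m_0 + 4·m_1 + 1·m_2 = 6(Δ_1 - Δ_0) = 96
Natural end conditions: m_0 = m_2 = 0.
Forward elimination and back-substitution give m_0 = 0, m_1 = 24, m_2 = 0.

24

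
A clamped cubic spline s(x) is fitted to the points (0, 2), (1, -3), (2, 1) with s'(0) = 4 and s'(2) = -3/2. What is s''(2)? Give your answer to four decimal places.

-32.7500

With σ_i denoting the second derivative at x_i, h_i = 1, 1, and Δ_i = (y_(i+1) − y_i)/h_i = -5, 4:
  1·σ_0 + 4·σ_1 + 1·σ_2 = 6(Δ_1 - Δ_0) = 54
Clamped end conditions give two more equations: 2h_0·σ_0 + h_0·σ_1 = 6(Δ_0 - s'(0)) = -54 and h_1·σ_1 + 2h_1·σ_2 = 6(s'(2) - Δ_1) = -33.
Solving the tridiagonal system: σ_0 = -173/4, σ_1 = 65/2, σ_2 = -131/4.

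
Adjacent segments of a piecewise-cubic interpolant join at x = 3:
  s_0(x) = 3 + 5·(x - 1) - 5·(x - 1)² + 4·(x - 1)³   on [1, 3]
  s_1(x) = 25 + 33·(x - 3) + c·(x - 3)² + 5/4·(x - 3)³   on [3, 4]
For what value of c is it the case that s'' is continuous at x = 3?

19

s_0''(x) = -10 + 24·(x - 1), so s_0''(3) = 38. On the right, s_1''(3) = 2c, so c = 19.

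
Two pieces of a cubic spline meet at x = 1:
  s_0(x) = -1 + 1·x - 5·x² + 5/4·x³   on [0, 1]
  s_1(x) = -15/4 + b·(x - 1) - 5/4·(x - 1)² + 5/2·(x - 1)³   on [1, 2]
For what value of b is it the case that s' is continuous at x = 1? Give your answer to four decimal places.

s_0'(x) = 1 - 10·x + 15/4·x², so s_0'(1) = -21/4. On the right, s_1'(1) = b, so b = -21/4.

-5.2500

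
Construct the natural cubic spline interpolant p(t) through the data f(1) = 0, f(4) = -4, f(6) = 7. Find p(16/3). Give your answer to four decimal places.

Write σ_i for p''(x_i). With h_i = 3, 2 and divided differences Δ_i = -4/3, 11/2, the continuity of p' gives the tridiagonal system
  3·σ_0 + 10·σ_1 + 2·σ_2 = 6(Δ_1 - Δ_0) = 41
Natural end conditions: σ_0 = σ_2 = 0.
Forward elimination and back-substitution give σ_0 = 0, σ_1 = 41/10, σ_2 = 0.
On [4, 6], p(t) = -4 + 83/30·(t - 4) + 41/20·(t - 4)² - 41/120·(t - 4)³.
With (t - 4) = 4/3: p(16/3) = 1022/405.

2.5235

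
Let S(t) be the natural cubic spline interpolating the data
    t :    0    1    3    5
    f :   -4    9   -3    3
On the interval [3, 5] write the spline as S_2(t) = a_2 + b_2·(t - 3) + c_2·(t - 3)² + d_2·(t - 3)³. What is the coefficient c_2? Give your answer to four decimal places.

With m_i denoting the second derivative at x_i, h_i = 1, 2, 2, and Δ_i = (y_(i+1) − y_i)/h_i = 13, -6, 3:
  1·m_0 + 6·m_1 + 2·m_2 = 6(Δ_1 - Δ_0) = -114
  2·m_1 + 8·m_2 + 2·m_3 = 6(Δ_2 - Δ_1) = 54
Natural end conditions: m_0 = m_3 = 0.
Solving the tridiagonal system: m_0 = 0, m_1 = -255/11, m_2 = 138/11, m_3 = 0.
On [3, 5], with S_2(t) = a_2 + b_2·(t - 3) + c_2·(t - 3)² + d_2·(t - 3)³: c_2 = m_2/2 = 69/11, d_2 = (m_3 - m_2)/(6h_2) = -23/22, b_2 = Δ_2 - h_2(2m_2 + m_3)/6 = -59/11.

6.2727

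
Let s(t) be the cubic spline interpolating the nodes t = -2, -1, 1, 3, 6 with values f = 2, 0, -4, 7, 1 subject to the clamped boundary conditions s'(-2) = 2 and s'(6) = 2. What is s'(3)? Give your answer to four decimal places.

2.4316

With M_i denoting the second derivative at x_i, h_i = 1, 2, 2, 3, and Δ_i = (y_(i+1) − y_i)/h_i = -2, -2, 11/2, -2:
  1·M_0 + 6·M_1 + 2·M_2 = 6(Δ_1 - Δ_0) = 0
  2·M_1 + 8·M_2 + 2·M_3 = 6(Δ_2 - Δ_1) = 45
  2·M_2 + 10·M_3 + 3·M_4 = 6(Δ_3 - Δ_2) = -45
Clamped end conditions give two more equations: 2h_0·M_0 + h_0·M_1 = 6(Δ_0 - s'(-2)) = -24 and h_3·M_3 + 2h_3·M_4 = 6(s'(6) - Δ_3) = 24.
Solving the tridiagonal system: M_0 = -2469/212, M_1 = -75/106, M_2 = 3369/424, M_3 = -909/106, M_4 = 1757/212.
On [3, 6], s'(t) = b_3 + 2c_3·(t - 3) + 3d_3·(t - 3)² with b_3 = Δ_3 - h_3(2M_3 + M_4)/6 = 1031/424, c_3 = M_3/2 = -909/212, d_3 = (M_4 - M_3)/(6h_3) = 3575/3816. So s'(3) = 1031/424.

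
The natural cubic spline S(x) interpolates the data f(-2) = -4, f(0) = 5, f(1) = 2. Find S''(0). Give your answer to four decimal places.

-7.5000

Write σ_i for S''(x_i). With h_i = 2, 1 and divided differences Δ_i = 9/2, -3, the continuity of S' gives the tridiagonal system
  2·σ_0 + 6·σ_1 + 1·σ_2 = 6(Δ_1 - Δ_0) = -45
Natural end conditions: σ_0 = σ_2 = 0.
Solving: σ_0 = 0, σ_1 = -15/2, σ_2 = 0.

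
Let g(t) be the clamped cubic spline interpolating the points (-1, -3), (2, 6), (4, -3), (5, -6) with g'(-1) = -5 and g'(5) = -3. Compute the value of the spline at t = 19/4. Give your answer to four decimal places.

-5.3088

Write σ_i for g''(x_i). With h_i = 3, 2, 1 and divided differences Δ_i = 3, -9/2, -3, the continuity of g' gives the tridiagonal system
  3·σ_0 + 10·σ_1 + 2·σ_2 = 6(Δ_1 - Δ_0) = -45
  2·σ_1 + 6·σ_2 + 1·σ_3 = 6(Δ_2 - Δ_1) = 9
Clamped end conditions give two more equations: 2h_0·σ_0 + h_0·σ_1 = 6(Δ_0 - g'(-1)) = 48 and h_2·σ_2 + 2h_2·σ_3 = 6(g'(5) - Δ_2) = 0.
Forward elimination and back-substitution give σ_0 = 721/57, σ_1 = -530/57, σ_2 = 286/57, σ_3 = -143/57.
On [4, 5], g(t) = -3 - 485/114·(t - 4) + 143/57·(t - 4)² - 143/114·(t - 4)³.
With (t - 4) = 3/4: g(19/4) = -12911/2432.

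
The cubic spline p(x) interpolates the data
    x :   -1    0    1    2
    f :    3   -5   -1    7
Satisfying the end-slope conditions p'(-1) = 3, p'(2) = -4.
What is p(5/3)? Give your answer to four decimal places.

With m_i denoting the second derivative at x_i, h_i = 1, 1, 1, and Δ_i = (y_(i+1) − y_i)/h_i = -8, 4, 8:
  1·m_0 + 4·m_1 + 1·m_2 = 6(Δ_1 - Δ_0) = 72
  1·m_1 + 4·m_2 + 1·m_3 = 6(Δ_2 - Δ_1) = 24
Clamped end conditions give two more equations: 2h_0·m_0 + h_0·m_1 = 6(Δ_0 - p'(-1)) = -66 and h_2·m_2 + 2h_2·m_3 = 6(p'(2) - Δ_2) = -72.
Forward elimination and back-substitution give m_0 = -140/3, m_1 = 82/3, m_2 = 28/3, m_3 = -122/3.
On [1, 2], p(x) = -1 + 35/3·(x - 1) + 14/3·(x - 1)² - 25/3·(x - 1)³.
With (x - 1) = 2/3: p(5/3) = 517/81.

6.3827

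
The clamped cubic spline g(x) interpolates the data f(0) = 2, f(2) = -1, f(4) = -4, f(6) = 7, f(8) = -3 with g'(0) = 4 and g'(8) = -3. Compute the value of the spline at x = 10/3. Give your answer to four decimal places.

With M_i denoting the second derivative at x_i, h_i = 2, 2, 2, 2, and Δ_i = (y_(i+1) − y_i)/h_i = -3/2, -3/2, 11/2, -5:
  2·M_0 + 8·M_1 + 2·M_2 = 6(Δ_1 - Δ_0) = 0
  2·M_1 + 8·M_2 + 2·M_3 = 6(Δ_2 - Δ_1) = 42
  2·M_2 + 8·M_3 + 2·M_4 = 6(Δ_3 - Δ_2) = -63
Clamped end conditions give two more equations: 2h_0·M_0 + h_0·M_1 = 6(Δ_0 - g'(0)) = -33 and h_3·M_3 + 2h_3·M_4 = 6(g'(8) - Δ_3) = 12.
Solving: M_0 = -923/112, M_1 = -1/56, M_2 = 133/16, M_3 = -685/56, M_4 = 1021/112.
On [2, 4], g(x) = -1 - 477/112·(x - 2) - 1/112·(x - 2)² + 311/448·(x - 2)³.
With (x - 2) = 4/3: g(10/3) = -3817/756.

-5.0489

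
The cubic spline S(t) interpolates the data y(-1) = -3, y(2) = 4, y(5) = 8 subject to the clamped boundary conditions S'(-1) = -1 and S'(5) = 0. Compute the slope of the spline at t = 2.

Put M_i = S'' at the i-th knot. Here h = (3, 3) and Δ = (7/3, 4/3), so the interior equations h_(i-1)·M_(i-1) + 2(h_(i-1)+h_i)·M_i + h_i·M_(i+1) = 6(Δ_i − Δ_(i-1)) read
  3·M_0 + 12·M_1 + 3·M_2 = 6(Δ_1 - Δ_0) = -6
Clamped end conditions give two more equations: 2h_0·M_0 + h_0·M_1 = 6(Δ_0 - S'(-1)) = 20 and h_1·M_1 + 2h_1·M_2 = 6(S'(5) - Δ_1) = -8.
Solving the tridiagonal system: M_0 = 4, M_1 = -4/3, M_2 = -2/3.
On [2, 5], S'(t) = b_1 + 2c_1·(t - 2) + 3d_1·(t - 2)² with b_1 = Δ_1 - h_1(2M_1 + M_2)/6 = 3, c_1 = M_1/2 = -2/3, d_1 = (M_2 - M_1)/(6h_1) = 1/27. So S'(2) = 3.

3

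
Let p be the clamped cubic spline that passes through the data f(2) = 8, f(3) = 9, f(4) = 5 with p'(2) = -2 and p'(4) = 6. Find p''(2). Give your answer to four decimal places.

Put m_i = p'' at the i-th knot. Here h = (1, 1) and Δ = (1, -4), so the interior equations h_(i-1)·m_(i-1) + 2(h_(i-1)+h_i)·m_i + h_i·m_(i+1) = 6(Δ_i − Δ_(i-1)) read
  1·m_0 + 4·m_1 + 1·m_2 = 6(Δ_1 - Δ_0) = -30
Clamped end conditions give two more equations: 2h_0·m_0 + h_0·m_1 = 6(Δ_0 - p'(2)) = 18 and h_1·m_1 + 2h_1·m_2 = 6(p'(4) - Δ_1) = 60.
Solving the tridiagonal system: m_0 = 41/2, m_1 = -23, m_2 = 83/2.

20.5000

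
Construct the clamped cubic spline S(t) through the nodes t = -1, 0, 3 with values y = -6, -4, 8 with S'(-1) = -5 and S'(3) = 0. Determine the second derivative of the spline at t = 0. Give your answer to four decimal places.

Write m_i for S''(x_i). With h_i = 1, 3 and divided differences Δ_i = 2, 4, the continuity of S' gives the tridiagonal system
  1·m_0 + 8·m_1 + 3·m_2 = 6(Δ_1 - Δ_0) = 12
Clamped end conditions give two more equations: 2h_0·m_0 + h_0·m_1 = 6(Δ_0 - S'(-1)) = 42 and h_1·m_1 + 2h_1·m_2 = 6(S'(3) - Δ_1) = -24.
Forward elimination and back-substitution give m_0 = 83/4, m_1 = 1/2, m_2 = -17/4.

0.5000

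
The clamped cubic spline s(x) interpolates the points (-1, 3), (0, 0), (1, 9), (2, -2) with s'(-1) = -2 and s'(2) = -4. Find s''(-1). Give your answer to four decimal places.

Let M_i = s''(x_i). Step sizes h_i = 1, 1, 1; slopes of the chords Δ_i = (y_(i+1) - y_i)/h_i = -3, 9, -11.
  1·M_0 + 4·M_1 + 1·M_2 = 6(Δ_1 - Δ_0) = 72
  1·M_1 + 4·M_2 + 1·M_3 = 6(Δ_2 - Δ_1) = -120
Clamped end conditions give two more equations: 2h_0·M_0 + h_0·M_1 = 6(Δ_0 - s'(-1)) = -6 and h_2·M_2 + 2h_2·M_3 = 6(s'(2) - Δ_2) = 42.
Hence M_0 = -314/15, M_1 = 538/15, M_2 = -758/15, M_3 = 694/15.

-20.9333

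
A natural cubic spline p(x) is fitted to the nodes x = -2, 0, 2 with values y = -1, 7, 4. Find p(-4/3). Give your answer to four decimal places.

2.4815

With M_i denoting the second derivative at x_i, h_i = 2, 2, and Δ_i = (y_(i+1) − y_i)/h_i = 4, -3/2:
  2·M_0 + 8·M_1 + 2·M_2 = 6(Δ_1 - Δ_0) = -33
Natural end conditions: M_0 = M_2 = 0.
Hence M_0 = 0, M_1 = -33/8, M_2 = 0.
On [-2, 0], p(x) = -1 + 43/8·(x + 2) + 0·(x + 2)² - 11/32·(x + 2)³.
With (x + 2) = 2/3: p(-4/3) = 67/27.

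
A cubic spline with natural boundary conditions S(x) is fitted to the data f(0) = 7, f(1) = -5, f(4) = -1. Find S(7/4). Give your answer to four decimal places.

-8.9219

Let σ_i = S''(x_i). Step sizes h_i = 1, 3; slopes of the chords Δ_i = (y_(i+1) - y_i)/h_i = -12, 4/3.
  1·σ_0 + 8·σ_1 + 3·σ_2 = 6(Δ_1 - Δ_0) = 80
Natural end conditions: σ_0 = σ_2 = 0.
Forward elimination and back-substitution give σ_0 = 0, σ_1 = 10, σ_2 = 0.
On [1, 4], S(x) = -5 - 26/3·(x - 1) + 5·(x - 1)² - 5/9·(x - 1)³.
With (x - 1) = 3/4: S(7/4) = -571/64.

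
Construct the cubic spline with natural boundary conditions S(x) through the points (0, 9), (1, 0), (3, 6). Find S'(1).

-5

With M_i denoting the second derivative at x_i, h_i = 1, 2, and Δ_i = (y_(i+1) − y_i)/h_i = -9, 3:
  1·M_0 + 6·M_1 + 2·M_2 = 6(Δ_1 - Δ_0) = 72
Natural end conditions: M_0 = M_2 = 0.
Forward elimination and back-substitution give M_0 = 0, M_1 = 12, M_2 = 0.
On [1, 3], S'(x) = b_1 + 2c_1·(x - 1) + 3d_1·(x - 1)² with b_1 = Δ_1 - h_1(2M_1 + M_2)/6 = -5, c_1 = M_1/2 = 6, d_1 = (M_2 - M_1)/(6h_1) = -1. So S'(1) = -5.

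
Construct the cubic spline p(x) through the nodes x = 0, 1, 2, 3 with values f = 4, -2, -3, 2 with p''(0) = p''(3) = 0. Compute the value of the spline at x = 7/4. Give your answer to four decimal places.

-3.3844

Put m_i = p'' at the i-th knot. Here h = (1, 1, 1) and Δ = (-6, -1, 5), so the interior equations h_(i-1)·m_(i-1) + 2(h_(i-1)+h_i)·m_i + h_i·m_(i+1) = 6(Δ_i − Δ_(i-1)) read
  1·m_0 + 4·m_1 + 1·m_2 = 6(Δ_1 - Δ_0) = 30
  1·m_1 + 4·m_2 + 1·m_3 = 6(Δ_2 - Δ_1) = 36
Natural end conditions: m_0 = m_3 = 0.
Forward elimination and back-substitution give m_0 = 0, m_1 = 28/5, m_2 = 38/5, m_3 = 0.
On [1, 2], p(x) = -2 - 62/15·(x - 1) + 14/5·(x - 1)² + 1/3·(x - 1)³.
With (x - 1) = 3/4: p(7/4) = -1083/320.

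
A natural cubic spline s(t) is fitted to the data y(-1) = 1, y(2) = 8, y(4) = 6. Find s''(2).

-2

Put m_i = s'' at the i-th knot. Here h = (3, 2) and Δ = (7/3, -1), so the interior equations h_(i-1)·m_(i-1) + 2(h_(i-1)+h_i)·m_i + h_i·m_(i+1) = 6(Δ_i − Δ_(i-1)) read
  3·m_0 + 10·m_1 + 2·m_2 = 6(Δ_1 - Δ_0) = -20
Natural end conditions: m_0 = m_2 = 0.
Solving the tridiagonal system: m_0 = 0, m_1 = -2, m_2 = 0.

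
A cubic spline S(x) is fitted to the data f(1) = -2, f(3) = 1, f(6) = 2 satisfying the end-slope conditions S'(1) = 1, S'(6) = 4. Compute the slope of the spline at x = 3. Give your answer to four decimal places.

Write σ_i for S''(x_i). With h_i = 2, 3 and divided differences Δ_i = 3/2, 1/3, the continuity of S' gives the tridiagonal system
  2·σ_0 + 10·σ_1 + 3·σ_2 = 6(Δ_1 - Δ_0) = -7
Clamped end conditions give two more equations: 2h_0·σ_0 + h_0·σ_1 = 6(Δ_0 - S'(1)) = 3 and h_1·σ_1 + 2h_1·σ_2 = 6(S'(6) - Δ_1) = 22.
Solving the tridiagonal system: σ_0 = 41/20, σ_1 = -13/5, σ_2 = 149/30.
On [3, 6], S'(x) = b_1 + 2c_1·(x - 3) + 3d_1·(x - 3)² with b_1 = Δ_1 - h_1(2σ_1 + σ_2)/6 = 9/20, c_1 = σ_1/2 = -13/10, d_1 = (σ_2 - σ_1)/(6h_1) = 227/540. So S'(3) = 9/20.

0.4500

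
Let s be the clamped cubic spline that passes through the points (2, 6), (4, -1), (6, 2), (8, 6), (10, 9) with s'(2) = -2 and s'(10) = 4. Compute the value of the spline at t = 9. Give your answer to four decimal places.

6.7299

Put M_i = s'' at the i-th knot. Here h = (2, 2, 2, 2) and Δ = (-7/2, 3/2, 2, 3/2), so the interior equations h_(i-1)·M_(i-1) + 2(h_(i-1)+h_i)·M_i + h_i·M_(i+1) = 6(Δ_i − Δ_(i-1)) read
  2·M_0 + 8·M_1 + 2·M_2 = 6(Δ_1 - Δ_0) = 30
  2·M_1 + 8·M_2 + 2·M_3 = 6(Δ_2 - Δ_1) = 3
  2·M_2 + 8·M_3 + 2·M_4 = 6(Δ_3 - Δ_2) = -3
Clamped end conditions give two more equations: 2h_0·M_0 + h_0·M_1 = 6(Δ_0 - s'(2)) = -9 and h_3·M_3 + 2h_3·M_4 = 6(s'(10) - Δ_3) = 15.
Solving the tridiagonal system: M_0 = -537/112, M_1 = 285/56, M_2 = -9/16, M_3 = -75/56, M_4 = 495/112.
On [8, 10], s(t) = 6 + 103/112·(t - 8) - 75/112·(t - 8)² + 215/448·(t - 8)³.
With (t - 8) = 1: s(9) = 3015/448.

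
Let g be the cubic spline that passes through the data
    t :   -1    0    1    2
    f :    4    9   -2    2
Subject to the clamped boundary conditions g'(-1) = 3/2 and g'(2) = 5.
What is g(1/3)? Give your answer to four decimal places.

With m_i denoting the second derivative at x_i, h_i = 1, 1, 1, and Δ_i = (y_(i+1) − y_i)/h_i = 5, -11, 4:
  1·m_0 + 4·m_1 + 1·m_2 = 6(Δ_1 - Δ_0) = -96
  1·m_1 + 4·m_2 + 1·m_3 = 6(Δ_2 - Δ_1) = 90
Clamped end conditions give two more equations: 2h_0·m_0 + h_0·m_1 = 6(Δ_0 - g'(-1)) = 21 and h_2·m_2 + 2h_2·m_3 = 6(g'(2) - Δ_2) = 6.
Hence m_0 = 464/15, m_1 = -613/15, m_2 = 548/15, m_3 = -229/15.
On [0, 1], g(t) = 9 - 52/15·t - 613/30·t² + 129/10·t³.
With t = 1/3: g(1/3) = 817/135.

6.0519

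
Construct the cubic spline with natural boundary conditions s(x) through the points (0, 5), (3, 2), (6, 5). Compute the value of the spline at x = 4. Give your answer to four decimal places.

Let M_i = s''(x_i). Step sizes h_i = 3, 3; slopes of the chords Δ_i = (y_(i+1) - y_i)/h_i = -1, 1.
  3·M_0 + 12·M_1 + 3·M_2 = 6(Δ_1 - Δ_0) = 12
Natural end conditions: M_0 = M_2 = 0.
Solving: M_0 = 0, M_1 = 1, M_2 = 0.
On [3, 6], s(x) = 2 + 0·(x - 3) + 1/2·(x - 3)² - 1/18·(x - 3)³.
With (x - 3) = 1: s(4) = 22/9.

2.4444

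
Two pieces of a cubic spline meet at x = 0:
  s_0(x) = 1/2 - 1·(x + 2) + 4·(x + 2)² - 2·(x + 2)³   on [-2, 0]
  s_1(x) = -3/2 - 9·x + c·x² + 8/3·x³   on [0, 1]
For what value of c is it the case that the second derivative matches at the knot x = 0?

-8

s_0''(x) = 8 - 12·(x + 2), so s_0''(0) = -16. On the right, s_1''(0) = 2c, so c = -8.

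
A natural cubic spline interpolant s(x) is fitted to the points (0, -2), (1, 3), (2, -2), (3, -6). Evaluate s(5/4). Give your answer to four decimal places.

2.4281

With M_i denoting the second derivative at x_i, h_i = 1, 1, 1, and Δ_i = (y_(i+1) − y_i)/h_i = 5, -5, -4:
  1·M_0 + 4·M_1 + 1·M_2 = 6(Δ_1 - Δ_0) = -60
  1·M_1 + 4·M_2 + 1·M_3 = 6(Δ_2 - Δ_1) = 6
Natural end conditions: M_0 = M_3 = 0.
Forward elimination and back-substitution give M_0 = 0, M_1 = -82/5, M_2 = 28/5, M_3 = 0.
On [1, 2], s(x) = 3 - 7/15·(x - 1) - 41/5·(x - 1)² + 11/3·(x - 1)³.
With (x - 1) = 1/4: s(5/4) = 777/320.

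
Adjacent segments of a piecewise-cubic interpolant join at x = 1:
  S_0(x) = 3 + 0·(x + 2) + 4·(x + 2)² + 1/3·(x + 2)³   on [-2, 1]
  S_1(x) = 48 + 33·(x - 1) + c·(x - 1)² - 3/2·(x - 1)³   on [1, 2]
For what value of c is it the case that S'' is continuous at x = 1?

S_0''(x) = 8 + 2·(x + 2), so S_0''(1) = 14. On the right, S_1''(1) = 2c, so c = 7.

7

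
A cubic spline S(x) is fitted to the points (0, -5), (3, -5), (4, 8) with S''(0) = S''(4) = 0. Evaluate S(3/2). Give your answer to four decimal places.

With m_i denoting the second derivative at x_i, h_i = 3, 1, and Δ_i = (y_(i+1) − y_i)/h_i = 0, 13:
  3·m_0 + 8·m_1 + 1·m_2 = 6(Δ_1 - Δ_0) = 78
Natural end conditions: m_0 = m_2 = 0.
Solving the tridiagonal system: m_0 = 0, m_1 = 39/4, m_2 = 0.
On [0, 3], S(x) = -5 - 39/8·x + 0·x² + 13/24·x³.
With x = 3/2: S(3/2) = -671/64.

-10.4844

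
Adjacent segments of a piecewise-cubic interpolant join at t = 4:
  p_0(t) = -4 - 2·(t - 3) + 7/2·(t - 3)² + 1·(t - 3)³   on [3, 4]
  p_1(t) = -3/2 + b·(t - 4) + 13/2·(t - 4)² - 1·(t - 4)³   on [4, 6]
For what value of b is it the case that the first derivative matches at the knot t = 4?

8

p_0'(t) = -2 + 7·(t - 3) + 3·(t - 3)², so p_0'(4) = 8. On the right, p_1'(4) = b, so b = 8.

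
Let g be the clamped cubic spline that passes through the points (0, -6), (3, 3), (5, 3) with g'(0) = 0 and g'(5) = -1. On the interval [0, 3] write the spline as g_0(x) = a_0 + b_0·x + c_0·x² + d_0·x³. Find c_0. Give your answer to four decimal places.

Put m_i = g'' at the i-th knot. Here h = (3, 2) and Δ = (3, 0), so the interior equations h_(i-1)·m_(i-1) + 2(h_(i-1)+h_i)·m_i + h_i·m_(i+1) = 6(Δ_i − Δ_(i-1)) read
  3·m_0 + 10·m_1 + 2·m_2 = 6(Δ_1 - Δ_0) = -18
Clamped end conditions give two more equations: 2h_0·m_0 + h_0·m_1 = 6(Δ_0 - g'(0)) = 18 and h_1·m_1 + 2h_1·m_2 = 6(g'(5) - Δ_1) = -6.
Solving: m_0 = 23/5, m_1 = -16/5, m_2 = 1/10.
On [0, 3], with g_0(x) = a_0 + b_0·x + c_0·x² + d_0·x³: c_0 = m_0/2 = 23/10, d_0 = (m_1 - m_0)/(6h_0) = -13/30, b_0 = Δ_0 - h_0(2m_0 + m_1)/6 = 0.

2.3000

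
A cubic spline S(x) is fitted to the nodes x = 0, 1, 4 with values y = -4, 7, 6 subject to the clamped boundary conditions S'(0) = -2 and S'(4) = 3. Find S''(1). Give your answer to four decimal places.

Write M_i for S''(x_i). With h_i = 1, 3 and divided differences Δ_i = 11, -1/3, the continuity of S' gives the tridiagonal system
  1·M_0 + 8·M_1 + 3·M_2 = 6(Δ_1 - Δ_0) = -68
Clamped end conditions give two more equations: 2h_0·M_0 + h_0·M_1 = 6(Δ_0 - S'(0)) = 78 and h_1·M_1 + 2h_1·M_2 = 6(S'(4) - Δ_1) = 20.
Solving the tridiagonal system: M_0 = 195/4, M_1 = -39/2, M_2 = 157/12.

-19.5000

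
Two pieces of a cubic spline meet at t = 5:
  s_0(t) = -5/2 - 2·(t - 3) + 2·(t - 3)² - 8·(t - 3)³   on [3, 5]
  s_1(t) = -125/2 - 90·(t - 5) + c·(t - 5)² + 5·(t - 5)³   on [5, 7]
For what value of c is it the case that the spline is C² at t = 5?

s_0''(t) = 4 - 48·(t - 3), so s_0''(5) = -92. On the right, s_1''(5) = 2c, so c = -46.

-46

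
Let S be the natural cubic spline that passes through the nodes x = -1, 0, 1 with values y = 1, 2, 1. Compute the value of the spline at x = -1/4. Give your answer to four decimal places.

Write M_i for S''(x_i). With h_i = 1, 1 and divided differences Δ_i = 1, -1, the continuity of S' gives the tridiagonal system
  1·M_0 + 4·M_1 + 1·M_2 = 6(Δ_1 - Δ_0) = -12
Natural end conditions: M_0 = M_2 = 0.
Hence M_0 = 0, M_1 = -3, M_2 = 0.
On [-1, 0], S(x) = 1 + 3/2·(x + 1) + 0·(x + 1)² - 1/2·(x + 1)³.
With (x + 1) = 3/4: S(-1/4) = 245/128.

1.9141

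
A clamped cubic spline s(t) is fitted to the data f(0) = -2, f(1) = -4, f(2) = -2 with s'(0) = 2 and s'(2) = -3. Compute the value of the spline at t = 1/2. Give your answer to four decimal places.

Write M_i for s''(x_i). With h_i = 1, 1 and divided differences Δ_i = -2, 2, the continuity of s' gives the tridiagonal system
  1·M_0 + 4·M_1 + 1·M_2 = 6(Δ_1 - Δ_0) = 24
Clamped end conditions give two more equations: 2h_0·M_0 + h_0·M_1 = 6(Δ_0 - s'(0)) = -24 and h_1·M_1 + 2h_1·M_2 = 6(s'(2) - Δ_1) = -30.
Solving: M_0 = -41/2, M_1 = 17, M_2 = -47/2.
On [0, 1], s(t) = -2 + 2·t - 41/4·t² + 25/4·t³.
With t = 1/2: s(1/2) = -89/32.

-2.7813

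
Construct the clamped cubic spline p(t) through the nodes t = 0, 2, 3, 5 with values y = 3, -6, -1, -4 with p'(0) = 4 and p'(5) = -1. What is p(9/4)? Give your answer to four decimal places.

Let M_i = p''(x_i). Step sizes h_i = 2, 1, 2; slopes of the chords Δ_i = (y_(i+1) - y_i)/h_i = -9/2, 5, -3/2.
  2·M_0 + 6·M_1 + 1·M_2 = 6(Δ_1 - Δ_0) = 57
  1·M_1 + 6·M_2 + 2·M_3 = 6(Δ_2 - Δ_1) = -39
Clamped end conditions give two more equations: 2h_0·M_0 + h_0·M_1 = 6(Δ_0 - p'(0)) = -51 and h_2·M_2 + 2h_2·M_3 = 6(p'(5) - Δ_2) = 3.
Solving: M_0 = -355/16, M_1 = 151/8, M_2 = -95/8, M_3 = 107/16.
On [2, 3], p(t) = -6 + 11/16·(t - 2) + 151/16·(t - 2)² - 41/8·(t - 2)³.
With (t - 2) = 1/4: p(9/4) = -2723/512.

-5.3184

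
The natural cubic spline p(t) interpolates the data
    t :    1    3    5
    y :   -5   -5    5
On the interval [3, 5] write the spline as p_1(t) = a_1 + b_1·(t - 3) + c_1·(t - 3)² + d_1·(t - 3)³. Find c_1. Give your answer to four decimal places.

Let M_i = p''(x_i). Step sizes h_i = 2, 2; slopes of the chords Δ_i = (y_(i+1) - y_i)/h_i = 0, 5.
  2·M_0 + 8·M_1 + 2·M_2 = 6(Δ_1 - Δ_0) = 30
Natural end conditions: M_0 = M_2 = 0.
Forward elimination and back-substitution give M_0 = 0, M_1 = 15/4, M_2 = 0.
On [3, 5], with p_1(t) = a_1 + b_1·(t - 3) + c_1·(t - 3)² + d_1·(t - 3)³: c_1 = M_1/2 = 15/8, d_1 = (M_2 - M_1)/(6h_1) = -5/16, b_1 = Δ_1 - h_1(2M_1 + M_2)/6 = 5/2.

1.8750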